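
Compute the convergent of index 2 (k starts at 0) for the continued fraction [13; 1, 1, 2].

Using pₖ = aₖpₖ₋₁ + pₖ₋₂, qₖ = aₖqₖ₋₁ + qₖ₋₂ (with p₋₁=1, p₋₂=0, q₋₁=0, q₋₂=1):
  k=0: a=13, p=13, q=1
  k=1: a=1, p=14, q=1
  k=2: a=1, p=27, q=2

27/2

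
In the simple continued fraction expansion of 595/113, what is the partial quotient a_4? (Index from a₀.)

3

595 = 5·113 + 30   →  a_0 = 5
113 = 3·30 + 23   →  a_1 = 3
30 = 1·23 + 7   →  a_2 = 1
23 = 3·7 + 2   →  a_3 = 3
7 = 3·2 + 1   →  a_4 = 3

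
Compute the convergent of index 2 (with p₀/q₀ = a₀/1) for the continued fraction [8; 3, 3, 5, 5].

Using pₖ = aₖpₖ₋₁ + pₖ₋₂, qₖ = aₖqₖ₋₁ + qₖ₋₂ (with p₋₁=1, p₋₂=0, q₋₁=0, q₋₂=1):
  k=0: a=8, p=8, q=1
  k=1: a=3, p=25, q=3
  k=2: a=3, p=83, q=10

83/10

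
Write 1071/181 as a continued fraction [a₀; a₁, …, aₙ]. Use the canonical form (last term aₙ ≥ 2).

1071 = 5*181 + 166
181 = 1*166 + 15
166 = 11*15 + 1
15 = 15*1 + 0  (stop)
So 1071/181 = [5; 1, 11, 15].

[5; 1, 11, 15]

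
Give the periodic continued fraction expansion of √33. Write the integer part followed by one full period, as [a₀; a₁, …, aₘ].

[5; 1, 2, 1, 10]

a₀ = ⌊√33⌋ = 5.
With m₀=0, d₀=1 and mₖ₊₁ = dₖaₖ − mₖ, dₖ₊₁ = (n − mₖ₊₁²)/dₖ, aₖ₊₁ = ⌊(a₀+mₖ₊₁)/dₖ₊₁⌋:
  k=1: m=5, d=8, a=1
  k=2: m=3, d=3, a=2
  k=3: m=3, d=8, a=1
  k=4: m=5, d=1, a=10
d=1 and a=2a₀=10 at k=4, so the next step gives (m, d) = (5, 8) again — its k=1 value — and the period has length 4.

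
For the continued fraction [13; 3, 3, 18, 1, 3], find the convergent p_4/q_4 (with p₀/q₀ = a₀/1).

2567/193

Using pₖ = aₖpₖ₋₁ + pₖ₋₂, qₖ = aₖqₖ₋₁ + qₖ₋₂ (with p₋₁=1, p₋₂=0, q₋₁=0, q₋₂=1):
  k=0: a=13, p=13, q=1
  k=1: a=3, p=40, q=3
  k=2: a=3, p=133, q=10
  k=3: a=18, p=2434, q=183
  k=4: a=1, p=2567, q=193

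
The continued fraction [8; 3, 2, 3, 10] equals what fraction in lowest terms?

Fold from the inside: start with 10/1.
  3 + 1/10 = 31/10
  2 + 10/31 = 72/31
  3 + 31/72 = 247/72
  8 + 72/247 = 2048/247

2048/247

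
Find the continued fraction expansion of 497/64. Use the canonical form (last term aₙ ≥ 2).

[7; 1, 3, 3, 1, 3]

497 = 7*64 + 49
64 = 1*49 + 15
49 = 3*15 + 4
15 = 3*4 + 3
4 = 1*3 + 1
3 = 3*1 + 0  (stop)
So 497/64 = [7; 1, 3, 3, 1, 3].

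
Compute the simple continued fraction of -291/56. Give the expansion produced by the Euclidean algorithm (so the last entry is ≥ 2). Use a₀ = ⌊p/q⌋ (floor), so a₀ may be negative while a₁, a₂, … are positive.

[-6; 1, 4, 11]

-291 = -6*56 + 45
56 = 1*45 + 11
45 = 4*11 + 1
11 = 11*1 + 0  (stop)
So -291/56 = [-6; 1, 4, 11].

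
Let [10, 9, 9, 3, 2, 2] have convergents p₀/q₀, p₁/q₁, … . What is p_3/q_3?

2578/255

Using pₖ = aₖpₖ₋₁ + pₖ₋₂, qₖ = aₖqₖ₋₁ + qₖ₋₂ (with p₋₁=1, p₋₂=0, q₋₁=0, q₋₂=1):
  k=0: a=10, p=10, q=1
  k=1: a=9, p=91, q=9
  k=2: a=9, p=829, q=82
  k=3: a=3, p=2578, q=255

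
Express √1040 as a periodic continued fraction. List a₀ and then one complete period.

a₀ = ⌊√1040⌋ = 32.
With m₀=0, d₀=1 and mₖ₊₁ = dₖaₖ − mₖ, dₖ₊₁ = (n − mₖ₊₁²)/dₖ, aₖ₊₁ = ⌊(a₀+mₖ₊₁)/dₖ₊₁⌋:
  k=1: m=32, d=16, a=4
  k=2: m=32, d=1, a=64
d=1 and a=2a₀=64 at k=2, so the next step gives (m, d) = (32, 16) again — its k=1 value — and the period has length 2.

[32; 4, 64]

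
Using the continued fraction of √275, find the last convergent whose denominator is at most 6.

√275 = [16; 1, 1, 2, 1, 1, 32, …] (period length 6).
Convergents:
  p_0/q_0 = 16/1
  p_1/q_1 = 17/1
  p_2/q_2 = 33/2
  p_3/q_3 = 83/5
  p_4/q_4 = 116/7
q_3 = 5 ≤ 6 < 7 = q_4, so the answer is 83/5.

83/5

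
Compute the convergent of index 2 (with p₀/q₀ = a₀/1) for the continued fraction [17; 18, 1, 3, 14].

Using pₖ = aₖpₖ₋₁ + pₖ₋₂, qₖ = aₖqₖ₋₁ + qₖ₋₂ (with p₋₁=1, p₋₂=0, q₋₁=0, q₋₂=1):
  k=0: a=17, p=17, q=1
  k=1: a=18, p=307, q=18
  k=2: a=1, p=324, q=19

324/19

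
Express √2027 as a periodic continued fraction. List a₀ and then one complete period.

a₀ = ⌊√2027⌋ = 45.
With m₀=0, d₀=1 and mₖ₊₁ = dₖaₖ − mₖ, dₖ₊₁ = (n − mₖ₊₁²)/dₖ, aₖ₊₁ = ⌊(a₀+mₖ₊₁)/dₖ₊₁⌋:
  k=1: m=45, d=2, a=45
  k=2: m=45, d=1, a=90
d=1 and a=2a₀=90 at k=2, so the next step gives (m, d) = (45, 2) again — its k=1 value — and the period has length 2.

[45; 45, 90]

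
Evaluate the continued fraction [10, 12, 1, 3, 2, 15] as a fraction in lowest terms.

17899/1776

Fold from the inside: start with 15/1.
  2 + 1/15 = 31/15
  3 + 15/31 = 108/31
  1 + 31/108 = 139/108
  12 + 108/139 = 1776/139
  10 + 139/1776 = 17899/1776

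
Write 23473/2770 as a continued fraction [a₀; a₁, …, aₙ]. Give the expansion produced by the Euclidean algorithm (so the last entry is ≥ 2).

[8; 2, 9, 8, 2, 8]

23473 = 8·2770 + 1313
2770 = 2·1313 + 144
1313 = 9·144 + 17
144 = 8·17 + 8
17 = 2·8 + 1
8 = 8·1 + 0  (stop)
So 23473/2770 = [8; 2, 9, 8, 2, 8].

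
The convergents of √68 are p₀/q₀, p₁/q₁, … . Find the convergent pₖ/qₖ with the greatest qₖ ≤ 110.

536/65

√68 = [8; 4, 16, …] (period length 2).
Convergents:
  p_0/q_0 = 8/1
  p_1/q_1 = 33/4
  p_2/q_2 = 536/65
  p_3/q_3 = 2177/264
q_2 = 65 ≤ 110 < 264 = q_3, so the answer is 536/65.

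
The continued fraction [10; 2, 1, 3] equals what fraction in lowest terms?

114/11

Fold from the inside: start with 3/1.
  1 + 1/3 = 4/3
  2 + 3/4 = 11/4
  10 + 4/11 = 114/11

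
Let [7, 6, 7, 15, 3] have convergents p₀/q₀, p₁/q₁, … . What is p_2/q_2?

Using pₖ = aₖpₖ₋₁ + pₖ₋₂, qₖ = aₖqₖ₋₁ + qₖ₋₂ (with p₋₁=1, p₋₂=0, q₋₁=0, q₋₂=1):
  k=0: a=7, p=7, q=1
  k=1: a=6, p=43, q=6
  k=2: a=7, p=308, q=43

308/43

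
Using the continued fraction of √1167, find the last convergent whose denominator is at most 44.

1059/31

√1167 = [34; 6, 5, 11, 5, 6, 68, …] (period length 6).
Convergents:
  p_0/q_0 = 34/1
  p_1/q_1 = 205/6
  p_2/q_2 = 1059/31
  p_3/q_3 = 11854/347
q_2 = 31 ≤ 44 < 347 = q_3, so the answer is 1059/31.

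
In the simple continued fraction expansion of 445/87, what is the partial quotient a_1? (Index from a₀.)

8

445 = 5·87 + 10   →  a_0 = 5
87 = 8·10 + 7   →  a_1 = 8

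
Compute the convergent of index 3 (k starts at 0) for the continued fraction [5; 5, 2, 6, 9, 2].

Using pₖ = aₖpₖ₋₁ + pₖ₋₂, qₖ = aₖqₖ₋₁ + qₖ₋₂ (with p₋₁=1, p₋₂=0, q₋₁=0, q₋₂=1):
  k=0: a=5, p=5, q=1
  k=1: a=5, p=26, q=5
  k=2: a=2, p=57, q=11
  k=3: a=6, p=368, q=71

368/71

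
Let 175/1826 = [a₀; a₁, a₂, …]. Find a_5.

175 = 0·1826 + 175   →  a_0 = 0
1826 = 10·175 + 76   →  a_1 = 10
175 = 2·76 + 23   →  a_2 = 2
76 = 3·23 + 7   →  a_3 = 3
23 = 3·7 + 2   →  a_4 = 3
7 = 3·2 + 1   →  a_5 = 3

3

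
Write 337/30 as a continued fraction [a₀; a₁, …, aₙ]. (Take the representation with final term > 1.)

[11; 4, 3, 2]

337 = 11*30 + 7
30 = 4*7 + 2
7 = 3*2 + 1
2 = 2*1 + 0  (stop)
So 337/30 = [11; 4, 3, 2].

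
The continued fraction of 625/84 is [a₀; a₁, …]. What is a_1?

2

625 = 7·84 + 37   →  a_0 = 7
84 = 2·37 + 10   →  a_1 = 2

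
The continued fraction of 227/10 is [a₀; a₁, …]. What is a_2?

227 = 22·10 + 7   →  a_0 = 22
10 = 1·7 + 3   →  a_1 = 1
7 = 2·3 + 1   →  a_2 = 2

2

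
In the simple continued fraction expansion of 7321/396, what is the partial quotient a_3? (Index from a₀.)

3

7321 = 18·396 + 193   →  a_0 = 18
396 = 2·193 + 10   →  a_1 = 2
193 = 19·10 + 3   →  a_2 = 19
10 = 3·3 + 1   →  a_3 = 3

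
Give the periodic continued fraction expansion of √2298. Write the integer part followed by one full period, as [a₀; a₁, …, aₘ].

[47; 1, 14, 1, 94]

a₀ = ⌊√2298⌋ = 47.
With m₀=0, d₀=1 and mₖ₊₁ = dₖaₖ − mₖ, dₖ₊₁ = (n − mₖ₊₁²)/dₖ, aₖ₊₁ = ⌊(a₀+mₖ₊₁)/dₖ₊₁⌋:
  k=1: m=47, d=89, a=1
  k=2: m=42, d=6, a=14
  k=3: m=42, d=89, a=1
  k=4: m=47, d=1, a=94
d=1 and a=2a₀=94 at k=4, so the next step gives (m, d) = (47, 89) again — its k=1 value — and the period has length 4.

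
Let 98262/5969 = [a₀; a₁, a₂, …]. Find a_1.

2

98262 = 16·5969 + 2758   →  a_0 = 16
5969 = 2·2758 + 453   →  a_1 = 2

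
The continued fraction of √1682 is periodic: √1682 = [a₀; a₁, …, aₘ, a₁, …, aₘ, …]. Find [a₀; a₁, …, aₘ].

a₀ = ⌊√1682⌋ = 41.
With m₀=0, d₀=1 and mₖ₊₁ = dₖaₖ − mₖ, dₖ₊₁ = (n − mₖ₊₁²)/dₖ, aₖ₊₁ = ⌊(a₀+mₖ₊₁)/dₖ₊₁⌋:
  k=1: m=41, d=1, a=82
d=1 and a=2a₀=82 at k=1, so the next step gives (m, d) = (41, 1) again — its k=1 value — and the period has length 1.

[41; 82]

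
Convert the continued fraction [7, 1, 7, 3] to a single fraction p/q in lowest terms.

Using pₖ = aₖpₖ₋₁ + pₖ₋₂ and qₖ = aₖqₖ₋₁ + qₖ₋₂:
  k=0: a=7, p=7, q=1
  k=1: a=1, p=8, q=1
  k=2: a=7, p=63, q=8
  k=3: a=3, p=197, q=25

197/25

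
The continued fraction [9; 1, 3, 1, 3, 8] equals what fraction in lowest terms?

1537/157

Fold from the inside: start with 8/1.
  3 + 1/8 = 25/8
  1 + 8/25 = 33/25
  3 + 25/33 = 124/33
  1 + 33/124 = 157/124
  9 + 124/157 = 1537/157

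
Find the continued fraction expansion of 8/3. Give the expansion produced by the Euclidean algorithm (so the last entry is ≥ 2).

8 = 2×3 + 2
3 = 1×2 + 1
2 = 2×1 + 0  (stop)
So 8/3 = [2; 1, 2].

[2; 1, 2]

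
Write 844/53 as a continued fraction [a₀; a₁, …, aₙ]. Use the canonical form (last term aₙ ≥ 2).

844 = 15×53 + 49
53 = 1×49 + 4
49 = 12×4 + 1
4 = 4×1 + 0  (stop)
So 844/53 = [15; 1, 12, 4].

[15; 1, 12, 4]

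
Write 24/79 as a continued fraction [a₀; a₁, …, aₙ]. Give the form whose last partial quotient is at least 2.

24 = 0·79 + 24
79 = 3·24 + 7
24 = 3·7 + 3
7 = 2·3 + 1
3 = 3·1 + 0  (stop)
So 24/79 = [0; 3, 3, 2, 3].

[0; 3, 3, 2, 3]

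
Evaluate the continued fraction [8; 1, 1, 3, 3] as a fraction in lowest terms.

Fold from the inside: start with 3/1.
  3 + 1/3 = 10/3
  1 + 3/10 = 13/10
  1 + 10/13 = 23/13
  8 + 13/23 = 197/23

197/23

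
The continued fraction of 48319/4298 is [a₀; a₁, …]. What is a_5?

3

48319 = 11·4298 + 1041   →  a_0 = 11
4298 = 4·1041 + 134   →  a_1 = 4
1041 = 7·134 + 103   →  a_2 = 7
134 = 1·103 + 31   →  a_3 = 1
103 = 3·31 + 10   →  a_4 = 3
31 = 3·10 + 1   →  a_5 = 3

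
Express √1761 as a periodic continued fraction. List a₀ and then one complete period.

a₀ = ⌊√1761⌋ = 41.
With m₀=0, d₀=1 and mₖ₊₁ = dₖaₖ − mₖ, dₖ₊₁ = (n − mₖ₊₁²)/dₖ, aₖ₊₁ = ⌊(a₀+mₖ₊₁)/dₖ₊₁⌋:
  k=1: m=41, d=80, a=1
  k=2: m=39, d=3, a=26
  k=3: m=39, d=80, a=1
  k=4: m=41, d=1, a=82
d=1 and a=2a₀=82 at k=4, so the next step gives (m, d) = (41, 80) again — its k=1 value — and the period has length 4.

[41; 1, 26, 1, 82]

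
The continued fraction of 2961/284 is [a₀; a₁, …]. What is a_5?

2961 = 10·284 + 121   →  a_0 = 10
284 = 2·121 + 42   →  a_1 = 2
121 = 2·42 + 37   →  a_2 = 2
42 = 1·37 + 5   →  a_3 = 1
37 = 7·5 + 2   →  a_4 = 7
5 = 2·2 + 1   →  a_5 = 2

2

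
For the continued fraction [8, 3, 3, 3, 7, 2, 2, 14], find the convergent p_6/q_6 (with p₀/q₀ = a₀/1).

10553/1271

Using pₖ = aₖpₖ₋₁ + pₖ₋₂, qₖ = aₖqₖ₋₁ + qₖ₋₂ (with p₋₁=1, p₋₂=0, q₋₁=0, q₋₂=1):
  k=0: a=8, p=8, q=1
  k=1: a=3, p=25, q=3
  k=2: a=3, p=83, q=10
  k=3: a=3, p=274, q=33
  k=4: a=7, p=2001, q=241
  k=5: a=2, p=4276, q=515
  k=6: a=2, p=10553, q=1271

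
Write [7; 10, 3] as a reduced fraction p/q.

Using pₖ = aₖpₖ₋₁ + pₖ₋₂ and qₖ = aₖqₖ₋₁ + qₖ₋₂:
  k=0: a=7, p=7, q=1
  k=1: a=10, p=71, q=10
  k=2: a=3, p=220, q=31

220/31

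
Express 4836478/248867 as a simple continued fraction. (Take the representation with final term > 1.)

[19; 2, 3, 3, 2, 14, 17, 19]

4836478 = 19×248867 + 108005
248867 = 2×108005 + 32857
108005 = 3×32857 + 9434
32857 = 3×9434 + 4555
9434 = 2×4555 + 324
4555 = 14×324 + 19
324 = 17×19 + 1
19 = 19×1 + 0  (stop)
So 4836478/248867 = [19; 2, 3, 3, 2, 14, 17, 19].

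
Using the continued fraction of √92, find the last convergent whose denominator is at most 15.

√92 = [9; 1, 1, 2, 4, 2, 1, 1, 18, …] (period length 8).
Convergents:
  p_0/q_0 = 9/1
  p_1/q_1 = 10/1
  p_2/q_2 = 19/2
  p_3/q_3 = 48/5
  p_4/q_4 = 211/22
q_3 = 5 ≤ 15 < 22 = q_4, so the answer is 48/5.

48/5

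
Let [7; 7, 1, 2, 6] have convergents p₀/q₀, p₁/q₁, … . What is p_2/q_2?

Using pₖ = aₖpₖ₋₁ + pₖ₋₂, qₖ = aₖqₖ₋₁ + qₖ₋₂ (with p₋₁=1, p₋₂=0, q₋₁=0, q₋₂=1):
  k=0: a=7, p=7, q=1
  k=1: a=7, p=50, q=7
  k=2: a=1, p=57, q=8

57/8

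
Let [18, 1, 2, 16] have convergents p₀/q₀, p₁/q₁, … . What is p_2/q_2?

56/3

Using pₖ = aₖpₖ₋₁ + pₖ₋₂, qₖ = aₖqₖ₋₁ + qₖ₋₂ (with p₋₁=1, p₋₂=0, q₋₁=0, q₋₂=1):
  k=0: a=18, p=18, q=1
  k=1: a=1, p=19, q=1
  k=2: a=2, p=56, q=3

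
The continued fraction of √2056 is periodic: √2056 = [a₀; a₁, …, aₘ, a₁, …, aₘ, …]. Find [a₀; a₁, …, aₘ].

[45; 2, 1, 10, 1, 2, 90]

a₀ = ⌊√2056⌋ = 45.
With m₀=0, d₀=1 and mₖ₊₁ = dₖaₖ − mₖ, dₖ₊₁ = (n − mₖ₊₁²)/dₖ, aₖ₊₁ = ⌊(a₀+mₖ₊₁)/dₖ₊₁⌋:
  k=1: m=45, d=31, a=2
  k=2: m=17, d=57, a=1
  k=3: m=40, d=8, a=10
  k=4: m=40, d=57, a=1
  k=5: m=17, d=31, a=2
  k=6: m=45, d=1, a=90
d=1 and a=2a₀=90 at k=6, so the next step gives (m, d) = (45, 31) again — its k=1 value — and the period has length 6.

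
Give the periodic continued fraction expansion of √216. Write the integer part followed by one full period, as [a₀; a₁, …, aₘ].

a₀ = ⌊√216⌋ = 14.
With m₀=0, d₀=1 and mₖ₊₁ = dₖaₖ − mₖ, dₖ₊₁ = (n − mₖ₊₁²)/dₖ, aₖ₊₁ = ⌊(a₀+mₖ₊₁)/dₖ₊₁⌋:
  k=1: m=14, d=20, a=1
  k=2: m=6, d=9, a=2
  k=3: m=12, d=8, a=3
  k=4: m=12, d=9, a=2
  k=5: m=6, d=20, a=1
  k=6: m=14, d=1, a=28
d=1 and a=2a₀=28 at k=6, so the next step gives (m, d) = (14, 20) again — its k=1 value — and the period has length 6.

[14; 1, 2, 3, 2, 1, 28]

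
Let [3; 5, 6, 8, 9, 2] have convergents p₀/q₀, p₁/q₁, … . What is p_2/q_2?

99/31

Using pₖ = aₖpₖ₋₁ + pₖ₋₂, qₖ = aₖqₖ₋₁ + qₖ₋₂ (with p₋₁=1, p₋₂=0, q₋₁=0, q₋₂=1):
  k=0: a=3, p=3, q=1
  k=1: a=5, p=16, q=5
  k=2: a=6, p=99, q=31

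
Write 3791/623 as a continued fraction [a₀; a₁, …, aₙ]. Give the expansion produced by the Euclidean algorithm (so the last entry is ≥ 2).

3791 = 6·623 + 53
623 = 11·53 + 40
53 = 1·40 + 13
40 = 3·13 + 1
13 = 13·1 + 0  (stop)
So 3791/623 = [6; 11, 1, 3, 13].

[6; 11, 1, 3, 13]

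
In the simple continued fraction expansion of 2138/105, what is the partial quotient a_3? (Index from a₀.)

3

2138 = 20·105 + 38   →  a_0 = 20
105 = 2·38 + 29   →  a_1 = 2
38 = 1·29 + 9   →  a_2 = 1
29 = 3·9 + 2   →  a_3 = 3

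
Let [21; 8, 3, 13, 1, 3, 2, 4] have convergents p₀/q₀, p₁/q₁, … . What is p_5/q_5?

29716/1407

Using pₖ = aₖpₖ₋₁ + pₖ₋₂, qₖ = aₖqₖ₋₁ + qₖ₋₂ (with p₋₁=1, p₋₂=0, q₋₁=0, q₋₂=1):
  k=0: a=21, p=21, q=1
  k=1: a=8, p=169, q=8
  k=2: a=3, p=528, q=25
  k=3: a=13, p=7033, q=333
  k=4: a=1, p=7561, q=358
  k=5: a=3, p=29716, q=1407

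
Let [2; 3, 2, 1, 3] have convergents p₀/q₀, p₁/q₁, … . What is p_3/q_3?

Using pₖ = aₖpₖ₋₁ + pₖ₋₂, qₖ = aₖqₖ₋₁ + qₖ₋₂ (with p₋₁=1, p₋₂=0, q₋₁=0, q₋₂=1):
  k=0: a=2, p=2, q=1
  k=1: a=3, p=7, q=3
  k=2: a=2, p=16, q=7
  k=3: a=1, p=23, q=10

23/10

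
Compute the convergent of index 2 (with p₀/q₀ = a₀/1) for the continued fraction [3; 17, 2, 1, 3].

107/35

Using pₖ = aₖpₖ₋₁ + pₖ₋₂, qₖ = aₖqₖ₋₁ + qₖ₋₂ (with p₋₁=1, p₋₂=0, q₋₁=0, q₋₂=1):
  k=0: a=3, p=3, q=1
  k=1: a=17, p=52, q=17
  k=2: a=2, p=107, q=35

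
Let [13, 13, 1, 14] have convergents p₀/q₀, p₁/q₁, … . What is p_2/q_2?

Using pₖ = aₖpₖ₋₁ + pₖ₋₂, qₖ = aₖqₖ₋₁ + qₖ₋₂ (with p₋₁=1, p₋₂=0, q₋₁=0, q₋₂=1):
  k=0: a=13, p=13, q=1
  k=1: a=13, p=170, q=13
  k=2: a=1, p=183, q=14

183/14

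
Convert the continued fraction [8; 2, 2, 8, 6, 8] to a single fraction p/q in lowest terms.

Fold from the inside: start with 8/1.
  6 + 1/8 = 49/8
  8 + 8/49 = 400/49
  2 + 49/400 = 849/400
  2 + 400/849 = 2098/849
  8 + 849/2098 = 17633/2098

17633/2098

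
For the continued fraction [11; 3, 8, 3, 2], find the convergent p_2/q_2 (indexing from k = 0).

283/25

Using pₖ = aₖpₖ₋₁ + pₖ₋₂, qₖ = aₖqₖ₋₁ + qₖ₋₂ (with p₋₁=1, p₋₂=0, q₋₁=0, q₋₂=1):
  k=0: a=11, p=11, q=1
  k=1: a=3, p=34, q=3
  k=2: a=8, p=283, q=25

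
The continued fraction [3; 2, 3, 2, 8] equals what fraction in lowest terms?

Using pₖ = aₖpₖ₋₁ + pₖ₋₂ and qₖ = aₖqₖ₋₁ + qₖ₋₂:
  k=0: a=3, p=3, q=1
  k=1: a=2, p=7, q=2
  k=2: a=3, p=24, q=7
  k=3: a=2, p=55, q=16
  k=4: a=8, p=464, q=135

464/135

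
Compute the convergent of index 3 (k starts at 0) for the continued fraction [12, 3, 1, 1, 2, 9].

86/7

Using pₖ = aₖpₖ₋₁ + pₖ₋₂, qₖ = aₖqₖ₋₁ + qₖ₋₂ (with p₋₁=1, p₋₂=0, q₋₁=0, q₋₂=1):
  k=0: a=12, p=12, q=1
  k=1: a=3, p=37, q=3
  k=2: a=1, p=49, q=4
  k=3: a=1, p=86, q=7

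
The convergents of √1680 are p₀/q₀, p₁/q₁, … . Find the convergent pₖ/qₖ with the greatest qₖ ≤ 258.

√1680 = [40; 1, 80, …] (period length 2).
Convergents:
  p_0/q_0 = 40/1
  p_1/q_1 = 41/1
  p_2/q_2 = 3320/81
  p_3/q_3 = 3361/82
  p_4/q_4 = 272200/6641
q_3 = 82 ≤ 258 < 6641 = q_4, so the answer is 3361/82.

3361/82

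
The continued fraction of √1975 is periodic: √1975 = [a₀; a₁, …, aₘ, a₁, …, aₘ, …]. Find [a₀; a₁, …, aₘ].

[44; 2, 3, 1, 2, 1, 3, 2, 88]

a₀ = ⌊√1975⌋ = 44.
With m₀=0, d₀=1 and mₖ₊₁ = dₖaₖ − mₖ, dₖ₊₁ = (n − mₖ₊₁²)/dₖ, aₖ₊₁ = ⌊(a₀+mₖ₊₁)/dₖ₊₁⌋:
  k=1: m=44, d=39, a=2
  k=2: m=34, d=21, a=3
  k=3: m=29, d=54, a=1
  k=4: m=25, d=25, a=2
  k=5: m=25, d=54, a=1
  k=6: m=29, d=21, a=3
  k=7: m=34, d=39, a=2
  k=8: m=44, d=1, a=88
d=1 and a=2a₀=88 at k=8, so the next step gives (m, d) = (44, 39) again — its k=1 value — and the period has length 8.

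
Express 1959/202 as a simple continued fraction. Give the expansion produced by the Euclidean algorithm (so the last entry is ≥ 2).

1959 = 9*202 + 141
202 = 1*141 + 61
141 = 2*61 + 19
61 = 3*19 + 4
19 = 4*4 + 3
4 = 1*3 + 1
3 = 3*1 + 0  (stop)
So 1959/202 = [9; 1, 2, 3, 4, 1, 3].

[9; 1, 2, 3, 4, 1, 3]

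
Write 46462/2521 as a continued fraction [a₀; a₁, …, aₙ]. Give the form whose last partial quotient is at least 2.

46462 = 18×2521 + 1084
2521 = 2×1084 + 353
1084 = 3×353 + 25
353 = 14×25 + 3
25 = 8×3 + 1
3 = 3×1 + 0  (stop)
So 46462/2521 = [18; 2, 3, 14, 8, 3].

[18; 2, 3, 14, 8, 3]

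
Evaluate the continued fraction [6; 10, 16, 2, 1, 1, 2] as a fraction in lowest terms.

13071/2143

Using pₖ = aₖpₖ₋₁ + pₖ₋₂ and qₖ = aₖqₖ₋₁ + qₖ₋₂:
  k=0: a=6, p=6, q=1
  k=1: a=10, p=61, q=10
  k=2: a=16, p=982, q=161
  k=3: a=2, p=2025, q=332
  k=4: a=1, p=3007, q=493
  k=5: a=1, p=5032, q=825
  k=6: a=2, p=13071, q=2143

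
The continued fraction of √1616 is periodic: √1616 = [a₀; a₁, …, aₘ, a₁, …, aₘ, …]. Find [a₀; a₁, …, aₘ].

a₀ = ⌊√1616⌋ = 40.
With m₀=0, d₀=1 and mₖ₊₁ = dₖaₖ − mₖ, dₖ₊₁ = (n − mₖ₊₁²)/dₖ, aₖ₊₁ = ⌊(a₀+mₖ₊₁)/dₖ₊₁⌋:
  k=1: m=40, d=16, a=5
  k=2: m=40, d=1, a=80
d=1 and a=2a₀=80 at k=2, so the next step gives (m, d) = (40, 16) again — its k=1 value — and the period has length 2.

[40; 5, 80]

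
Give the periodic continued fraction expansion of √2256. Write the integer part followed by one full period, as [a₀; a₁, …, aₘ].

a₀ = ⌊√2256⌋ = 47.
With m₀=0, d₀=1 and mₖ₊₁ = dₖaₖ − mₖ, dₖ₊₁ = (n − mₖ₊₁²)/dₖ, aₖ₊₁ = ⌊(a₀+mₖ₊₁)/dₖ₊₁⌋:
  k=1: m=47, d=47, a=2
  k=2: m=47, d=1, a=94
d=1 and a=2a₀=94 at k=2, so the next step gives (m, d) = (47, 47) again — its k=1 value — and the period has length 2.

[47; 2, 94]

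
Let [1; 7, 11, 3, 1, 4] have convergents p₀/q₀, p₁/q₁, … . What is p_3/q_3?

Using pₖ = aₖpₖ₋₁ + pₖ₋₂, qₖ = aₖqₖ₋₁ + qₖ₋₂ (with p₋₁=1, p₋₂=0, q₋₁=0, q₋₂=1):
  k=0: a=1, p=1, q=1
  k=1: a=7, p=8, q=7
  k=2: a=11, p=89, q=78
  k=3: a=3, p=275, q=241

275/241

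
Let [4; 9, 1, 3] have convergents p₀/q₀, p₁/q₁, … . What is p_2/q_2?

41/10

Using pₖ = aₖpₖ₋₁ + pₖ₋₂, qₖ = aₖqₖ₋₁ + qₖ₋₂ (with p₋₁=1, p₋₂=0, q₋₁=0, q₋₂=1):
  k=0: a=4, p=4, q=1
  k=1: a=9, p=37, q=9
  k=2: a=1, p=41, q=10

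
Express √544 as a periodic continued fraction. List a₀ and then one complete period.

[23; 3, 11, 3, 46]

a₀ = ⌊√544⌋ = 23.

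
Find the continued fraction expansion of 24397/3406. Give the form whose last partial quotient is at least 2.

[7; 6, 7, 3, 3, 3, 2]

24397 = 7*3406 + 555
3406 = 6*555 + 76
555 = 7*76 + 23
76 = 3*23 + 7
23 = 3*7 + 2
7 = 3*2 + 1
2 = 2*1 + 0  (stop)
So 24397/3406 = [7; 6, 7, 3, 3, 3, 2].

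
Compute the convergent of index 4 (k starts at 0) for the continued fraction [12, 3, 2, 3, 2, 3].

676/55

Using pₖ = aₖpₖ₋₁ + pₖ₋₂, qₖ = aₖqₖ₋₁ + qₖ₋₂ (with p₋₁=1, p₋₂=0, q₋₁=0, q₋₂=1):
  k=0: a=12, p=12, q=1
  k=1: a=3, p=37, q=3
  k=2: a=2, p=86, q=7
  k=3: a=3, p=295, q=24
  k=4: a=2, p=676, q=55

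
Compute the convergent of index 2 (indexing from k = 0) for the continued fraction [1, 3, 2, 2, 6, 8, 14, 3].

Using pₖ = aₖpₖ₋₁ + pₖ₋₂, qₖ = aₖqₖ₋₁ + qₖ₋₂ (with p₋₁=1, p₋₂=0, q₋₁=0, q₋₂=1):
  k=0: a=1, p=1, q=1
  k=1: a=3, p=4, q=3
  k=2: a=2, p=9, q=7

9/7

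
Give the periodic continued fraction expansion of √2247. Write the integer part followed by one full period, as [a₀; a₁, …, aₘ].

a₀ = ⌊√2247⌋ = 47.
With m₀=0, d₀=1 and mₖ₊₁ = dₖaₖ − mₖ, dₖ₊₁ = (n − mₖ₊₁²)/dₖ, aₖ₊₁ = ⌊(a₀+mₖ₊₁)/dₖ₊₁⌋:
  k=1: m=47, d=38, a=2
  k=2: m=29, d=37, a=2
  k=3: m=45, d=6, a=15
  k=4: m=45, d=37, a=2
  k=5: m=29, d=38, a=2
  k=6: m=47, d=1, a=94
d=1 and a=2a₀=94 at k=6, so the next step gives (m, d) = (47, 38) again — its k=1 value — and the period has length 6.

[47; 2, 2, 15, 2, 2, 94]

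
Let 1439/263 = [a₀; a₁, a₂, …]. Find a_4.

1

1439 = 5·263 + 124   →  a_0 = 5
263 = 2·124 + 15   →  a_1 = 2
124 = 8·15 + 4   →  a_2 = 8
15 = 3·4 + 3   →  a_3 = 3
4 = 1·3 + 1   →  a_4 = 1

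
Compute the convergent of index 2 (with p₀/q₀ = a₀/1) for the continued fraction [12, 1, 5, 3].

Using pₖ = aₖpₖ₋₁ + pₖ₋₂, qₖ = aₖqₖ₋₁ + qₖ₋₂ (with p₋₁=1, p₋₂=0, q₋₁=0, q₋₂=1):
  k=0: a=12, p=12, q=1
  k=1: a=1, p=13, q=1
  k=2: a=5, p=77, q=6

77/6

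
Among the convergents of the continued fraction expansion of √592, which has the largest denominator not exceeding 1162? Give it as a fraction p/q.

√592 = [24; 3, 48, …] (period length 2).
Convergents:
  p_0/q_0 = 24/1
  p_1/q_1 = 73/3
  p_2/q_2 = 3528/145
  p_3/q_3 = 10657/438
  p_4/q_4 = 515064/21169
q_3 = 438 ≤ 1162 < 21169 = q_4, so the answer is 10657/438.

10657/438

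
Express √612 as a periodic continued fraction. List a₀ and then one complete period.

a₀ = ⌊√612⌋ = 24.
With m₀=0, d₀=1 and mₖ₊₁ = dₖaₖ − mₖ, dₖ₊₁ = (n − mₖ₊₁²)/dₖ, aₖ₊₁ = ⌊(a₀+mₖ₊₁)/dₖ₊₁⌋:
  k=1: m=24, d=36, a=1
  k=2: m=12, d=13, a=2
  k=3: m=14, d=32, a=1
  k=4: m=18, d=9, a=4
  k=5: m=18, d=32, a=1
  k=6: m=14, d=13, a=2
  k=7: m=12, d=36, a=1
  k=8: m=24, d=1, a=48
d=1 and a=2a₀=48 at k=8, so the next step gives (m, d) = (24, 36) again — its k=1 value — and the period has length 8.

[24; 1, 2, 1, 4, 1, 2, 1, 48]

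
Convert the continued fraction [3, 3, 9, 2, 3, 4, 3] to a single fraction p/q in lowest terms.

Fold from the inside: start with 3/1.
  4 + 1/3 = 13/3
  3 + 3/13 = 42/13
  2 + 13/42 = 97/42
  9 + 42/97 = 915/97
  3 + 97/915 = 2842/915
  3 + 915/2842 = 9441/2842

9441/2842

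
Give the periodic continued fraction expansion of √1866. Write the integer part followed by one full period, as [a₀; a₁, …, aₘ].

a₀ = ⌊√1866⌋ = 43.
With m₀=0, d₀=1 and mₖ₊₁ = dₖaₖ − mₖ, dₖ₊₁ = (n − mₖ₊₁²)/dₖ, aₖ₊₁ = ⌊(a₀+mₖ₊₁)/dₖ₊₁⌋:
  k=1: m=43, d=17, a=5
  k=2: m=42, d=6, a=14
  k=3: m=42, d=17, a=5
  k=4: m=43, d=1, a=86
d=1 and a=2a₀=86 at k=4, so the next step gives (m, d) = (43, 17) again — its k=1 value — and the period has length 4.

[43; 5, 14, 5, 86]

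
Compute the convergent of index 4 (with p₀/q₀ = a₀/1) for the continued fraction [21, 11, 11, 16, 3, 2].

Using pₖ = aₖpₖ₋₁ + pₖ₋₂, qₖ = aₖqₖ₋₁ + qₖ₋₂ (with p₋₁=1, p₋₂=0, q₋₁=0, q₋₂=1):
  k=0: a=21, p=21, q=1
  k=1: a=11, p=232, q=11
  k=2: a=11, p=2573, q=122
  k=3: a=16, p=41400, q=1963
  k=4: a=3, p=126773, q=6011

126773/6011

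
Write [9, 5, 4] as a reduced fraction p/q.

Using pₖ = aₖpₖ₋₁ + pₖ₋₂ and qₖ = aₖqₖ₋₁ + qₖ₋₂:
  k=0: a=9, p=9, q=1
  k=1: a=5, p=46, q=5
  k=2: a=4, p=193, q=21

193/21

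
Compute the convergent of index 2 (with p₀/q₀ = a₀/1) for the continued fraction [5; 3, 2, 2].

Using pₖ = aₖpₖ₋₁ + pₖ₋₂, qₖ = aₖqₖ₋₁ + qₖ₋₂ (with p₋₁=1, p₋₂=0, q₋₁=0, q₋₂=1):
  k=0: a=5, p=5, q=1
  k=1: a=3, p=16, q=3
  k=2: a=2, p=37, q=7

37/7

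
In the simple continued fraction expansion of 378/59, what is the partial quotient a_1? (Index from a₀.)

2

378 = 6·59 + 24   →  a_0 = 6
59 = 2·24 + 11   →  a_1 = 2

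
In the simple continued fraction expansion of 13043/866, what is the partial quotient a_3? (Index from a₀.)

1

13043 = 15·866 + 53   →  a_0 = 15
866 = 16·53 + 18   →  a_1 = 16
53 = 2·18 + 17   →  a_2 = 2
18 = 1·17 + 1   →  a_3 = 1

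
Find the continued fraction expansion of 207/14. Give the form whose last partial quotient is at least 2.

[14; 1, 3, 1, 2]

207 = 14×14 + 11
14 = 1×11 + 3
11 = 3×3 + 2
3 = 1×2 + 1
2 = 2×1 + 0  (stop)
So 207/14 = [14; 1, 3, 1, 2].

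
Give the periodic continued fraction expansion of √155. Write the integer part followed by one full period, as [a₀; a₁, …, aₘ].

a₀ = ⌊√155⌋ = 12.
With m₀=0, d₀=1 and mₖ₊₁ = dₖaₖ − mₖ, dₖ₊₁ = (n − mₖ₊₁²)/dₖ, aₖ₊₁ = ⌊(a₀+mₖ₊₁)/dₖ₊₁⌋:
  k=1: m=12, d=11, a=2
  k=2: m=10, d=5, a=4
  k=3: m=10, d=11, a=2
  k=4: m=12, d=1, a=24
d=1 and a=2a₀=24 at k=4, so the next step gives (m, d) = (12, 11) again — its k=1 value — and the period has length 4.

[12; 2, 4, 2, 24]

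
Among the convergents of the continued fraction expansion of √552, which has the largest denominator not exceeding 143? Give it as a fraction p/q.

2185/93

√552 = [23; 2, 46, …] (period length 2).
Convergents:
  p_0/q_0 = 23/1
  p_1/q_1 = 47/2
  p_2/q_2 = 2185/93
  p_3/q_3 = 4417/188
q_2 = 93 ≤ 143 < 188 = q_3, so the answer is 2185/93.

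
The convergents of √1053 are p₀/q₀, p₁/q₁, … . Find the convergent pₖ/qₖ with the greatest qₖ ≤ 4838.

84305/2598

√1053 = [32; 2, 4, 2, 64, …] (period length 4).
Convergents:
  p_0/q_0 = 32/1
  p_1/q_1 = 65/2
  p_2/q_2 = 292/9
  p_3/q_3 = 649/20
  p_4/q_4 = 41828/1289
  p_5/q_5 = 84305/2598
  p_6/q_6 = 379048/11681
q_5 = 2598 ≤ 4838 < 11681 = q_6, so the answer is 84305/2598.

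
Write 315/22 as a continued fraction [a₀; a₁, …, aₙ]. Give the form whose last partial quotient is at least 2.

315 = 14·22 + 7
22 = 3·7 + 1
7 = 7·1 + 0  (stop)
So 315/22 = [14; 3, 7].

[14; 3, 7]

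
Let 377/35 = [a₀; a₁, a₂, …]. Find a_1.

377 = 10·35 + 27   →  a_0 = 10
35 = 1·27 + 8   →  a_1 = 1

1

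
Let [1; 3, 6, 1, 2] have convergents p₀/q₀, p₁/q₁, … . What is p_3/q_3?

29/22

Using pₖ = aₖpₖ₋₁ + pₖ₋₂, qₖ = aₖqₖ₋₁ + qₖ₋₂ (with p₋₁=1, p₋₂=0, q₋₁=0, q₋₂=1):
  k=0: a=1, p=1, q=1
  k=1: a=3, p=4, q=3
  k=2: a=6, p=25, q=19
  k=3: a=1, p=29, q=22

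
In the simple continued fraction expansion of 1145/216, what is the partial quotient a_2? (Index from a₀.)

3

1145 = 5·216 + 65   →  a_0 = 5
216 = 3·65 + 21   →  a_1 = 3
65 = 3·21 + 2   →  a_2 = 3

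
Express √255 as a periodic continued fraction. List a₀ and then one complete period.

a₀ = ⌊√255⌋ = 15.

[15; 1, 30]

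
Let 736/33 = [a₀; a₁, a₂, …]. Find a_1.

3

736 = 22·33 + 10   →  a_0 = 22
33 = 3·10 + 3   →  a_1 = 3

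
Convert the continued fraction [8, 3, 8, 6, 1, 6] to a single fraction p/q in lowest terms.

10159/1221

Using pₖ = aₖpₖ₋₁ + pₖ₋₂ and qₖ = aₖqₖ₋₁ + qₖ₋₂:
  k=0: a=8, p=8, q=1
  k=1: a=3, p=25, q=3
  k=2: a=8, p=208, q=25
  k=3: a=6, p=1273, q=153
  k=4: a=1, p=1481, q=178
  k=5: a=6, p=10159, q=1221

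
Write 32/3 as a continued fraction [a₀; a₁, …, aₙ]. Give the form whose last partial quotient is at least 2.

32 = 10*3 + 2
3 = 1*2 + 1
2 = 2*1 + 0  (stop)
So 32/3 = [10; 1, 2].

[10; 1, 2]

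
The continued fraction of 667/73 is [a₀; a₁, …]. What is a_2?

667 = 9·73 + 10   →  a_0 = 9
73 = 7·10 + 3   →  a_1 = 7
10 = 3·3 + 1   →  a_2 = 3

3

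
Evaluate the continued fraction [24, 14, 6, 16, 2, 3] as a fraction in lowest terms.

Fold from the inside: start with 3/1.
  2 + 1/3 = 7/3
  16 + 3/7 = 115/7
  6 + 7/115 = 697/115
  14 + 115/697 = 9873/697
  24 + 697/9873 = 237649/9873

237649/9873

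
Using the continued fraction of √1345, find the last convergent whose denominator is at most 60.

√1345 = [36; 1, 2, 14, 2, 1, 72, …] (period length 6).
Convergents:
  p_0/q_0 = 36/1
  p_1/q_1 = 37/1
  p_2/q_2 = 110/3
  p_3/q_3 = 1577/43
  p_4/q_4 = 3264/89
q_3 = 43 ≤ 60 < 89 = q_4, so the answer is 1577/43.

1577/43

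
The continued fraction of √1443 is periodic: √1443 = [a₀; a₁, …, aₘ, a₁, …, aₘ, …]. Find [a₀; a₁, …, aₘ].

[37; 1, 74]

a₀ = ⌊√1443⌋ = 37.
With m₀=0, d₀=1 and mₖ₊₁ = dₖaₖ − mₖ, dₖ₊₁ = (n − mₖ₊₁²)/dₖ, aₖ₊₁ = ⌊(a₀+mₖ₊₁)/dₖ₊₁⌋:
  k=1: m=37, d=74, a=1
  k=2: m=37, d=1, a=74
d=1 and a=2a₀=74 at k=2, so the next step gives (m, d) = (37, 74) again — its k=1 value — and the period has length 2.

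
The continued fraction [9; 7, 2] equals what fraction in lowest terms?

137/15

Fold from the inside: start with 2/1.
  7 + 1/2 = 15/2
  9 + 2/15 = 137/15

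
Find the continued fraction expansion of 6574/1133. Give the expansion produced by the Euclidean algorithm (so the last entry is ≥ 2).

6574 = 5×1133 + 909
1133 = 1×909 + 224
909 = 4×224 + 13
224 = 17×13 + 3
13 = 4×3 + 1
3 = 3×1 + 0  (stop)
So 6574/1133 = [5; 1, 4, 17, 4, 3].

[5; 1, 4, 17, 4, 3]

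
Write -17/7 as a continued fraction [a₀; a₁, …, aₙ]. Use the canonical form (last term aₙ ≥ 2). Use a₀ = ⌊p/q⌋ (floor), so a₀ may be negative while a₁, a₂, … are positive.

-17 = -3*7 + 4
7 = 1*4 + 3
4 = 1*3 + 1
3 = 3*1 + 0  (stop)
So -17/7 = [-3; 1, 1, 3].

[-3; 1, 1, 3]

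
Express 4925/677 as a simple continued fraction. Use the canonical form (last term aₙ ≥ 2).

4925 = 7×677 + 186
677 = 3×186 + 119
186 = 1×119 + 67
119 = 1×67 + 52
67 = 1×52 + 15
52 = 3×15 + 7
15 = 2×7 + 1
7 = 7×1 + 0  (stop)
So 4925/677 = [7; 3, 1, 1, 1, 3, 2, 7].

[7; 3, 1, 1, 1, 3, 2, 7]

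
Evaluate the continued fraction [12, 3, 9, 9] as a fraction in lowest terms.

Using pₖ = aₖpₖ₋₁ + pₖ₋₂ and qₖ = aₖqₖ₋₁ + qₖ₋₂:
  k=0: a=12, p=12, q=1
  k=1: a=3, p=37, q=3
  k=2: a=9, p=345, q=28
  k=3: a=9, p=3142, q=255

3142/255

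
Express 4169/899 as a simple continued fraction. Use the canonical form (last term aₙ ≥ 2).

[4; 1, 1, 1, 3, 7, 1, 9]

4169 = 4×899 + 573
899 = 1×573 + 326
573 = 1×326 + 247
326 = 1×247 + 79
247 = 3×79 + 10
79 = 7×10 + 9
10 = 1×9 + 1
9 = 9×1 + 0  (stop)
So 4169/899 = [4; 1, 1, 1, 3, 7, 1, 9].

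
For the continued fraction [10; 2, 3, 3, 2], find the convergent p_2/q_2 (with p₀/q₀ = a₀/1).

Using pₖ = aₖpₖ₋₁ + pₖ₋₂, qₖ = aₖqₖ₋₁ + qₖ₋₂ (with p₋₁=1, p₋₂=0, q₋₁=0, q₋₂=1):
  k=0: a=10, p=10, q=1
  k=1: a=2, p=21, q=2
  k=2: a=3, p=73, q=7

73/7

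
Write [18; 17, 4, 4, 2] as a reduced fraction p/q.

Using pₖ = aₖpₖ₋₁ + pₖ₋₂ and qₖ = aₖqₖ₋₁ + qₖ₋₂:
  k=0: a=18, p=18, q=1
  k=1: a=17, p=307, q=17
  k=2: a=4, p=1246, q=69
  k=3: a=4, p=5291, q=293
  k=4: a=2, p=11828, q=655

11828/655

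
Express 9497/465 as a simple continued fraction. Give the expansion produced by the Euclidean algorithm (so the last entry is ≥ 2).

[20; 2, 2, 1, 3, 2, 3, 2]

9497 = 20·465 + 197
465 = 2·197 + 71
197 = 2·71 + 55
71 = 1·55 + 16
55 = 3·16 + 7
16 = 2·7 + 2
7 = 3·2 + 1
2 = 2·1 + 0  (stop)
So 9497/465 = [20; 2, 2, 1, 3, 2, 3, 2].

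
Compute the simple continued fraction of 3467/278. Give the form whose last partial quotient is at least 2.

3467 = 12·278 + 131
278 = 2·131 + 16
131 = 8·16 + 3
16 = 5·3 + 1
3 = 3·1 + 0  (stop)
So 3467/278 = [12; 2, 8, 5, 3].

[12; 2, 8, 5, 3]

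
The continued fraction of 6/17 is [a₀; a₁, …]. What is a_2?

1

6 = 0·17 + 6   →  a_0 = 0
17 = 2·6 + 5   →  a_1 = 2
6 = 1·5 + 1   →  a_2 = 1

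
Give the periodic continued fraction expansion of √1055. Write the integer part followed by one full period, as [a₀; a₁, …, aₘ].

a₀ = ⌊√1055⌋ = 32.
With m₀=0, d₀=1 and mₖ₊₁ = dₖaₖ − mₖ, dₖ₊₁ = (n − mₖ₊₁²)/dₖ, aₖ₊₁ = ⌊(a₀+mₖ₊₁)/dₖ₊₁⌋:
  k=1: m=32, d=31, a=2
  k=2: m=30, d=5, a=12
  k=3: m=30, d=31, a=2
  k=4: m=32, d=1, a=64
d=1 and a=2a₀=64 at k=4, so the next step gives (m, d) = (32, 31) again — its k=1 value — and the period has length 4.

[32; 2, 12, 2, 64]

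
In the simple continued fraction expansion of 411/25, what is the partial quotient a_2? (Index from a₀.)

3

411 = 16·25 + 11   →  a_0 = 16
25 = 2·11 + 3   →  a_1 = 2
11 = 3·3 + 2   →  a_2 = 3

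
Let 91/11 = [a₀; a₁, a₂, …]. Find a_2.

91 = 8·11 + 3   →  a_0 = 8
11 = 3·3 + 2   →  a_1 = 3
3 = 1·2 + 1   →  a_2 = 1

1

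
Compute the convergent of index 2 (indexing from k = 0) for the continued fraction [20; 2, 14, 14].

Using pₖ = aₖpₖ₋₁ + pₖ₋₂, qₖ = aₖqₖ₋₁ + qₖ₋₂ (with p₋₁=1, p₋₂=0, q₋₁=0, q₋₂=1):
  k=0: a=20, p=20, q=1
  k=1: a=2, p=41, q=2
  k=2: a=14, p=594, q=29

594/29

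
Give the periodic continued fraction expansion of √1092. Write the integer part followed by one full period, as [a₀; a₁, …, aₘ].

[33; 22, 66]

a₀ = ⌊√1092⌋ = 33.
With m₀=0, d₀=1 and mₖ₊₁ = dₖaₖ − mₖ, dₖ₊₁ = (n − mₖ₊₁²)/dₖ, aₖ₊₁ = ⌊(a₀+mₖ₊₁)/dₖ₊₁⌋:
  k=1: m=33, d=3, a=22
  k=2: m=33, d=1, a=66
d=1 and a=2a₀=66 at k=2, so the next step gives (m, d) = (33, 3) again — its k=1 value — and the period has length 2.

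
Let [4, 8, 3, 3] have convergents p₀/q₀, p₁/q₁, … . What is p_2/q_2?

Using pₖ = aₖpₖ₋₁ + pₖ₋₂, qₖ = aₖqₖ₋₁ + qₖ₋₂ (with p₋₁=1, p₋₂=0, q₋₁=0, q₋₂=1):
  k=0: a=4, p=4, q=1
  k=1: a=8, p=33, q=8
  k=2: a=3, p=103, q=25

103/25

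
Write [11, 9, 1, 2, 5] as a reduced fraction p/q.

Using pₖ = aₖpₖ₋₁ + pₖ₋₂ and qₖ = aₖqₖ₋₁ + qₖ₋₂:
  k=0: a=11, p=11, q=1
  k=1: a=9, p=100, q=9
  k=2: a=1, p=111, q=10
  k=3: a=2, p=322, q=29
  k=4: a=5, p=1721, q=155

1721/155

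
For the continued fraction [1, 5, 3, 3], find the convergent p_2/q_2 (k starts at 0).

19/16

Using pₖ = aₖpₖ₋₁ + pₖ₋₂, qₖ = aₖqₖ₋₁ + qₖ₋₂ (with p₋₁=1, p₋₂=0, q₋₁=0, q₋₂=1):
  k=0: a=1, p=1, q=1
  k=1: a=5, p=6, q=5
  k=2: a=3, p=19, q=16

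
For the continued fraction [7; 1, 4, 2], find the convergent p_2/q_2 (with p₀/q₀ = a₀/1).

Using pₖ = aₖpₖ₋₁ + pₖ₋₂, qₖ = aₖqₖ₋₁ + qₖ₋₂ (with p₋₁=1, p₋₂=0, q₋₁=0, q₋₂=1):
  k=0: a=7, p=7, q=1
  k=1: a=1, p=8, q=1
  k=2: a=4, p=39, q=5

39/5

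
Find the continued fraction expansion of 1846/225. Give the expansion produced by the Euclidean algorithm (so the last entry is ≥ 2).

[8; 4, 1, 8, 5]

1846 = 8×225 + 46
225 = 4×46 + 41
46 = 1×41 + 5
41 = 8×5 + 1
5 = 5×1 + 0  (stop)
So 1846/225 = [8; 4, 1, 8, 5].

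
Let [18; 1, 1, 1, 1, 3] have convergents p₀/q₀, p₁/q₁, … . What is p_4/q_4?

Using pₖ = aₖpₖ₋₁ + pₖ₋₂, qₖ = aₖqₖ₋₁ + qₖ₋₂ (with p₋₁=1, p₋₂=0, q₋₁=0, q₋₂=1):
  k=0: a=18, p=18, q=1
  k=1: a=1, p=19, q=1
  k=2: a=1, p=37, q=2
  k=3: a=1, p=56, q=3
  k=4: a=1, p=93, q=5

93/5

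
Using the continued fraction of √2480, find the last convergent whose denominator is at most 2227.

√2480 = [49; 1, 3, 1, 98, …] (period length 4).
Convergents:
  p_0/q_0 = 49/1
  p_1/q_1 = 50/1
  p_2/q_2 = 199/4
  p_3/q_3 = 249/5
  p_4/q_4 = 24601/494
  p_5/q_5 = 24850/499
  p_6/q_6 = 99151/1991
  p_7/q_7 = 124001/2490
q_6 = 1991 ≤ 2227 < 2490 = q_7, so the answer is 99151/1991.

99151/1991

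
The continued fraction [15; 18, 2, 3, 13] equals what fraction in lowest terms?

25803/1714

Using pₖ = aₖpₖ₋₁ + pₖ₋₂ and qₖ = aₖqₖ₋₁ + qₖ₋₂:
  k=0: a=15, p=15, q=1
  k=1: a=18, p=271, q=18
  k=2: a=2, p=557, q=37
  k=3: a=3, p=1942, q=129
  k=4: a=13, p=25803, q=1714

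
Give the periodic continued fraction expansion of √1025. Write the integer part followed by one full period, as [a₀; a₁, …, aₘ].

[32; 64]

a₀ = ⌊√1025⌋ = 32.
With m₀=0, d₀=1 and mₖ₊₁ = dₖaₖ − mₖ, dₖ₊₁ = (n − mₖ₊₁²)/dₖ, aₖ₊₁ = ⌊(a₀+mₖ₊₁)/dₖ₊₁⌋:
  k=1: m=32, d=1, a=64
d=1 and a=2a₀=64 at k=1, so the next step gives (m, d) = (32, 1) again — its k=1 value — and the period has length 1.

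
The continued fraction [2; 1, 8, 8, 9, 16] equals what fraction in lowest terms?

31011/10729

Fold from the inside: start with 16/1.
  9 + 1/16 = 145/16
  8 + 16/145 = 1176/145
  8 + 145/1176 = 9553/1176
  1 + 1176/9553 = 10729/9553
  2 + 9553/10729 = 31011/10729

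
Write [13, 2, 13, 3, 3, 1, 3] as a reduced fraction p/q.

18241/1353

Using pₖ = aₖpₖ₋₁ + pₖ₋₂ and qₖ = aₖqₖ₋₁ + qₖ₋₂:
  k=0: a=13, p=13, q=1
  k=1: a=2, p=27, q=2
  k=2: a=13, p=364, q=27
  k=3: a=3, p=1119, q=83
  k=4: a=3, p=3721, q=276
  k=5: a=1, p=4840, q=359
  k=6: a=3, p=18241, q=1353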